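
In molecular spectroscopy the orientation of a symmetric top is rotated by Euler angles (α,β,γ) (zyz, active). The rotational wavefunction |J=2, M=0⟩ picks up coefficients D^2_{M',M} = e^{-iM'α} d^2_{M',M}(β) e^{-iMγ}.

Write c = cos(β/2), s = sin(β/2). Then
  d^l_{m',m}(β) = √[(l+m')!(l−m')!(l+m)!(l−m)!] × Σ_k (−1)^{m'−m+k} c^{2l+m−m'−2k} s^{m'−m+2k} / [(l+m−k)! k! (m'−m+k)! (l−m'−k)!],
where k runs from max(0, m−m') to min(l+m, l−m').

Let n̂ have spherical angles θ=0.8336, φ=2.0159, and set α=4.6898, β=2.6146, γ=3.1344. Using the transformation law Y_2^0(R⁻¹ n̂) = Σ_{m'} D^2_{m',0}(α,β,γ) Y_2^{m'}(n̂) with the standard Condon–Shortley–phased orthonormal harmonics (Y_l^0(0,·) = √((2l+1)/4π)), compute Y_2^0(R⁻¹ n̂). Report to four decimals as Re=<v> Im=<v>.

Re=0.4740 Im=0.0000

Need the full column D^2_{m',0} for m'=−2..2 at α=4.6898, β=2.6146, γ=3.1344.
cos(β/2)=0.260458, sin(β/2)=0.965485
d^2_{-2,0}: single k=2 term ⇒ +0.154896;  D = -0.154738+0.006996i
d^2_{-1,0}: k∈[1..2] ⇒ +0.041786 -0.574182 = -0.532396;  D = +0.012025+0.532260i
d^2_{0,0}: k∈[0..2] ⇒ +0.004602 -0.252945 +0.868926 = +0.620583;  D = +0.620583+0.000000i
d^2_{1,0}: k∈[0..1] ⇒ -0.041786 +0.574182 = +0.532396;  D = -0.012025+0.532260i
d^2_{2,0}: single k=0 term ⇒ +0.154896;  D = -0.154738-0.006996i
Y_2^{m'}(θ=0.8336,φ=2.0159) and Σ D·Y over m':
  (-0.1547+0.0070i)·(-0.1332+0.1646i)  (+0.0120+0.5323i)·(-0.1655-0.3470i)  (+0.6206+0.0000i)·(+0.1122+0.0000i)  (-0.0120+0.5323i)·(+0.1655-0.3470i)  (-0.1547-0.0070i)·(-0.1332-0.1646i)
Y_2^0(R⁻¹ n̂) = +0.473961+0.000000i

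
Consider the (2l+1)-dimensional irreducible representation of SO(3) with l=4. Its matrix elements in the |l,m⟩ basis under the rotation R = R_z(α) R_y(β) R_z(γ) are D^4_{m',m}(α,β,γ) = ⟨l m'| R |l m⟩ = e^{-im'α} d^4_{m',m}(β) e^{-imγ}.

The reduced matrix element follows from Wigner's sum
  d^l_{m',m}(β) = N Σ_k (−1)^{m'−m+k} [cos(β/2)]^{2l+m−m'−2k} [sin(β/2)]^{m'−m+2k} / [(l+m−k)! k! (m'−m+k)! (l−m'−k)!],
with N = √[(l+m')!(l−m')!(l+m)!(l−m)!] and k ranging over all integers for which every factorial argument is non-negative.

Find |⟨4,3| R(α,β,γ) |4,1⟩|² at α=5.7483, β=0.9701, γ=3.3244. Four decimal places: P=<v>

D^4_{3,1}(5.7483,0.9701,3.3244) = e^{-i·3·5.7483}·d^4_{3,1}(0.9701)·e^{-i·1·3.3244}. Compute d first:
With c≡cos(β/2)=0.884652 and s≡sin(β/2)=0.466253, N=[5040·1·120·6]^{1/2}=1904.940944
k: max(0,(1)−(3))=0 … min(4+(1),4−(3))=1
  k=0: (−1)^2·1904.9409/(240)·0.8847^6·0.4663^2 = +0.827078
  k=1: (−1)^3·1904.9409/(144)·0.8847^4·0.4663^4 = -0.382907
d^4_{3,1}(0.9701) = +0.827078 -0.382907 = +0.444171
|D^4_{3,1}|² = |d^4_{3,1}(β)|² = (+0.444171)² = 0.197288 (the z-rotation phases have unit modulus)

P=0.1973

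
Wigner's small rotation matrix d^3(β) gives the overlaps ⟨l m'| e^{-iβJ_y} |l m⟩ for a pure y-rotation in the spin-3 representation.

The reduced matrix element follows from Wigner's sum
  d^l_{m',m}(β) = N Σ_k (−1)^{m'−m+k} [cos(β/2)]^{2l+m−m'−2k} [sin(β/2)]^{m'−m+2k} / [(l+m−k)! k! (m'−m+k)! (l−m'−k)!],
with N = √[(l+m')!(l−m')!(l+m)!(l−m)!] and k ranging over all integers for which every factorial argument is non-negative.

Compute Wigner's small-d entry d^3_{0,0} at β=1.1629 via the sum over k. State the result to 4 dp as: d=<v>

d^3_{0,0}(β=1.1629) via Wigner's sum:
c=cos(1.1629/2)=0.835667, s=sin(1.1629/2)=0.549236; N=√[6·6·6·6]=36.000000
Admissible k: 0..3 (factorial args all ≥0)
  k=0: (−1)^0·36.0000/(36)·0.8357^6·0.5492^0 = +0.340565
  k=1: (−1)^1·36.0000/(4)·0.8357^4·0.5492^2 = -1.324019
  k=2: (−1)^2·36.0000/(4)·0.8357^2·0.5492^4 = +0.571934
  k=3: (−1)^3·36.0000/(36)·0.8357^0·0.5492^6 = -0.027451
d^3_{0,0}(1.1629) = +0.340565 -1.324019 +0.571934 -0.027451 = -0.438971

d=-0.4390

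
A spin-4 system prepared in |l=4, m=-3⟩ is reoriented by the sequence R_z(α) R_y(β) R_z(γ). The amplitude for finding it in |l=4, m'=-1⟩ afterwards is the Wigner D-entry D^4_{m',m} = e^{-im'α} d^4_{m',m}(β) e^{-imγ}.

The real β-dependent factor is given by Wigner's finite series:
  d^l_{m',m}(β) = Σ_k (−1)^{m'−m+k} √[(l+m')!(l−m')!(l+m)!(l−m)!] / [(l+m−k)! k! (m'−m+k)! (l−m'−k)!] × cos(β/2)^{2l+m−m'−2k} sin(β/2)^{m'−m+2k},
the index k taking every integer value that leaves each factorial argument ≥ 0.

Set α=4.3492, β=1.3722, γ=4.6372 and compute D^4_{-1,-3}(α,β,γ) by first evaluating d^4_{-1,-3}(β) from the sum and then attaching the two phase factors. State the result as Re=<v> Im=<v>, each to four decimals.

Re=-0.0667 Im=0.0446

First d^4_{-1,-3}(β=1.3722), then the phase factors e^{-i(-1)α} and e^{-i(-3)γ}:
With c≡cos(β/2)=0.773723 and s≡sin(β/2)=0.633524, N=[6·120·1·5040]^{1/2}=1904.940944
k: max(0,(-3)−(-1))=0 … min(4+(-3),4−(-1))=1
  k=0: (−1)^2·1904.9409/(240)·0.7737^6·0.6335^2 = +0.683453
  k=1: (−1)^3·1904.9409/(144)·0.7737^4·0.6335^4 = -0.763684
d^4_{-1,-3}(1.3722) = +0.683453 -0.763684 = -0.080231
Phases: e^{-i·(-1)·4.3492}=-0.355257-0.934769i, e^{-i·(-3)·4.6372}=+0.223659+0.974667i ⇒ D=-0.066723+0.044554i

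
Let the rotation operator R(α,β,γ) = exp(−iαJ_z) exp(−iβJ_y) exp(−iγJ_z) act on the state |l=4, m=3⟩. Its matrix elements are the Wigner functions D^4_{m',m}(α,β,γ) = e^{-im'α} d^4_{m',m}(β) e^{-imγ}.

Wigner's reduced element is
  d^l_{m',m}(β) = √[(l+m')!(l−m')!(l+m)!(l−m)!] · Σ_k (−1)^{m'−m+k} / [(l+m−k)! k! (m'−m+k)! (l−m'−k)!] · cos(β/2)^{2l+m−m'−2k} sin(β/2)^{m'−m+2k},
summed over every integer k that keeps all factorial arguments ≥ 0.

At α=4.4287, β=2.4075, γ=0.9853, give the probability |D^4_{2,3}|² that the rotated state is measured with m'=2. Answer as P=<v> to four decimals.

D^4_{2,3}(4.4287,2.4075,0.9853) = e^{-i·2·4.4287}·d^4_{2,3}(2.4075)·e^{-i·3·0.9853}. Compute d first:
c=cos(2.4075/2)=0.358860, s=sin(2.4075/2)=0.933391; N=√[720·2·5040·1]=2693.993318
k: max(0,(3)−(2))=1 … min(4+(3),4−(2))=2
  k=1: (−1)^0·2693.9933/(720)·0.3589^7·0.9334^1 = +0.002677
  k=2: (−1)^1·2693.9933/(240)·0.3589^5·0.9334^3 = -0.054325
d^4_{2,3}(2.4075) = +0.002677 -0.054325 = -0.051649
|D^4_{2,3}|² = |d^4_{2,3}(β)|² = (-0.051649)² = 0.002668 (the z-rotation phases have unit modulus)

P=0.0027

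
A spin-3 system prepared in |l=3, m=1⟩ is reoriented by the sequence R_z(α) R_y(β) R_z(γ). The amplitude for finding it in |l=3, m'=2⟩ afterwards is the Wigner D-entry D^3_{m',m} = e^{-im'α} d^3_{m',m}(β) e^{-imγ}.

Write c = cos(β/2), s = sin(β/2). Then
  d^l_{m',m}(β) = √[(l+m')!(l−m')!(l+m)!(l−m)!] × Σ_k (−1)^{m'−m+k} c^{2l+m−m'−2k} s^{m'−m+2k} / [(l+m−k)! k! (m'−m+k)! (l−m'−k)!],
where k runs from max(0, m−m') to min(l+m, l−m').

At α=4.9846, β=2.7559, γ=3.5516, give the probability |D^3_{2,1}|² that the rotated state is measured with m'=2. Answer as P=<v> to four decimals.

D^3_{2,1}(4.9846,2.7559,3.5516) = e^{-i·2·4.9846}·d^3_{2,1}(2.7559)·e^{-i·1·3.5516}. Compute d first:
Half-angle: c=0.191653, s=0.981463. N=√(120·1·24·2)=75.894664
k: max(0,(1)−(2))=0 … min(3+(1),3−(2))=1
  k=0: (−1)^1·75.8947/(24)·0.1917^5·0.9815^1 = -0.000803
  k=1: (−1)^2·75.8947/(12)·0.1917^3·0.9815^3 = +0.042092
d^3_{2,1}(2.7559) = -0.000803 +0.042092 = +0.041290
|D^3_{2,1}|² = |d^3_{2,1}(β)|² = (+0.041290)² = 0.001705 (the z-rotation phases have unit modulus)

P=0.0017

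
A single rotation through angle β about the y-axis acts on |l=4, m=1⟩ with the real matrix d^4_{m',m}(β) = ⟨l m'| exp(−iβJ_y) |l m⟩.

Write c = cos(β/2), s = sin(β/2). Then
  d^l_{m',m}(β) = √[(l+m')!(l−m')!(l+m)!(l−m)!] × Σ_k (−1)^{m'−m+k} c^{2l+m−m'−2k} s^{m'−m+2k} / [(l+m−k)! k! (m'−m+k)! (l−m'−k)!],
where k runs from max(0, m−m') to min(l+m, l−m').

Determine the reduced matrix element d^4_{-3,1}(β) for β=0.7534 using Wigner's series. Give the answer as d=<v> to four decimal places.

d^4_{-3,1}(β=0.7534) via Wigner's sum:
With c≡cos(β/2)=0.929884 and s≡sin(β/2)=0.367854, N=[1·5040·120·6]^{1/2}=1904.940944
The bounds max(0,m−m')=4 and min(l+m,l−m')=5 give 2 terms
  k=4: (−1)^0·1904.9409/(144)·0.9299^4·0.3679^4 = +0.181107
  k=5: (−1)^1·1904.9409/(240)·0.9299^2·0.3679^6 = -0.017005
d^4_{-3,1}(0.7534) = +0.181107 -0.017005 = +0.164102

d=0.1641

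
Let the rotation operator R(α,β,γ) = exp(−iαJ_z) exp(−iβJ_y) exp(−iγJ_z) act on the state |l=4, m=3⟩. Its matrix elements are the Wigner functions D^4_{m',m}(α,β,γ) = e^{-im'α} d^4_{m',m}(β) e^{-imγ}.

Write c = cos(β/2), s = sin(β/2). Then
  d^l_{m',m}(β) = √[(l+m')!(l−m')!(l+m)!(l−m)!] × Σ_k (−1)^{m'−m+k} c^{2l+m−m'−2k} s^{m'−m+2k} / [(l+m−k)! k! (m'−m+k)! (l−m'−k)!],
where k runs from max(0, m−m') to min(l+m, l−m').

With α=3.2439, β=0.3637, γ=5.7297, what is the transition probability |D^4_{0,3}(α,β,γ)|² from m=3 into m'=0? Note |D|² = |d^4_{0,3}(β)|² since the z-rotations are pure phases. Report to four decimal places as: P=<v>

D^4_{0,3}(3.2439,0.3637,5.7297) = e^{-i·0·3.2439}·d^4_{0,3}(0.3637)·e^{-i·3·5.7297}. Compute d first:
Half-angle: c=0.983511, s=0.180849. N=√(24·24·5040·1)=1703.830978
k∈{3,4} keeps every argument non-negative
  k=3: (−1)^0·1703.8310/(144)·0.9835^5·0.1808^3 = +0.064404
  k=4: (−1)^1·1703.8310/(144)·0.9835^3·0.1808^5 = -0.002178
d^4_{0,3}(0.3637) = +0.064404 -0.002178 = +0.062226
|D^4_{0,3}|² = |d^4_{0,3}(β)|² = (+0.062226)² = 0.003872 (the z-rotation phases have unit modulus)

P=0.0039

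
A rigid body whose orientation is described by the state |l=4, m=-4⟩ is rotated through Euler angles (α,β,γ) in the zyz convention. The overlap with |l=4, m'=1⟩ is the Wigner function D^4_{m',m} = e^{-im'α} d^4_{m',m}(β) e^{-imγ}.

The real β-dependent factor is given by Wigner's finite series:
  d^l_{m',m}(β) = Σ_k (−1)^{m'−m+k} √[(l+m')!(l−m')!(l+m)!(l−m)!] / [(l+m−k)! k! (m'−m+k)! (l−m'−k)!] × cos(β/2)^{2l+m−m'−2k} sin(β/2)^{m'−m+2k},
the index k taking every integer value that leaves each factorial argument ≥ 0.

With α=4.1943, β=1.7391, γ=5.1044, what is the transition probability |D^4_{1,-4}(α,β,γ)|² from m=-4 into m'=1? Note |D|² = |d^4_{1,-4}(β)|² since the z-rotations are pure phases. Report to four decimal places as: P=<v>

D^4_{1,-4}(4.1943,1.7391,5.1044) = e^{-i·1·4.1943}·d^4_{1,-4}(1.7391)·e^{-i·-4·5.1044}. Compute d first:
With c≡cos(β/2)=0.645170 and s≡sin(β/2)=0.764039, N=[120·6·1·40320]^{1/2}=5387.986637
Admissible k: 0..0 (factorial args all ≥0)
  k=0: (−1)^5·5387.9866/(720)·0.6452^3·0.7640^5 = -0.523232
d^4_{1,-4}(1.7391) = -0.523232
|D^4_{1,-4}|² = |d^4_{1,-4}(β)|² = (-0.523232)² = 0.273772 (the z-rotation phases have unit modulus)

P=0.2738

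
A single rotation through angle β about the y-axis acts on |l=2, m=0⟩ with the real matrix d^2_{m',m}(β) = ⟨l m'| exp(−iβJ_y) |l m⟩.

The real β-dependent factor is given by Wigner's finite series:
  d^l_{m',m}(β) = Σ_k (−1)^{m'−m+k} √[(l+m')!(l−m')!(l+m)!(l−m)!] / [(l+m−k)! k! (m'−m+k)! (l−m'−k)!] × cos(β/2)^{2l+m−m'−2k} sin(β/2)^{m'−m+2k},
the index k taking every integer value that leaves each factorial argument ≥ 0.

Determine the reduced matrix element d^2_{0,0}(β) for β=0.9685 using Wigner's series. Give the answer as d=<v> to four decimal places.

d^2_{0,0}(β=0.9685) via Wigner's sum:
c=cos(0.9685/2)=0.885024, s=sin(0.9685/2)=0.465545; N=√[2·2·2·2]=4.000000
k: max(0,(0)−(0))=0 … min(2+(0),2−(0))=2
  k=0: (−1)^0·4.0000/(4)·0.8850^4·0.4655^0 = +0.613509
  k=1: (−1)^1·4.0000/(1)·0.8850^2·0.4655^2 = -0.679037
  k=2: (−1)^2·4.0000/(4)·0.8850^0·0.4655^4 = +0.046973
d^2_{0,0}(0.9685) = +0.613509 -0.679037 +0.046973 = -0.018555

d=-0.0186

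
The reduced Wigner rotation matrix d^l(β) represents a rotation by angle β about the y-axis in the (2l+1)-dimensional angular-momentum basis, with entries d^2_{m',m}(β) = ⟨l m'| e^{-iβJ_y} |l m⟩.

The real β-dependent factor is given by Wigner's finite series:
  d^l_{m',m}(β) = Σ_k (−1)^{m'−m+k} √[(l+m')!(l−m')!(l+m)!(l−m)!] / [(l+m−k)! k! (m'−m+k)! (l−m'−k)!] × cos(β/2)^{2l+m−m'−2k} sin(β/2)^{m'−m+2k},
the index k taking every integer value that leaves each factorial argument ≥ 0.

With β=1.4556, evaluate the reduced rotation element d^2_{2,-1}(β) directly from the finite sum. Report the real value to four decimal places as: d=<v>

d=-0.4396

d^2_{2,-1}(β=1.4556) via Wigner's sum:
c=cos(1.4556/2)=0.746640, s=sin(1.4556/2)=0.665229; N=√[24·1·1·6]=12.000000
Admissible k: 0..0 (factorial args all ≥0)
  k=0: (−1)^3·12.0000/(6)·0.7466^1·0.6652^3 = -0.439596
d^2_{2,-1}(1.4556) = -0.439596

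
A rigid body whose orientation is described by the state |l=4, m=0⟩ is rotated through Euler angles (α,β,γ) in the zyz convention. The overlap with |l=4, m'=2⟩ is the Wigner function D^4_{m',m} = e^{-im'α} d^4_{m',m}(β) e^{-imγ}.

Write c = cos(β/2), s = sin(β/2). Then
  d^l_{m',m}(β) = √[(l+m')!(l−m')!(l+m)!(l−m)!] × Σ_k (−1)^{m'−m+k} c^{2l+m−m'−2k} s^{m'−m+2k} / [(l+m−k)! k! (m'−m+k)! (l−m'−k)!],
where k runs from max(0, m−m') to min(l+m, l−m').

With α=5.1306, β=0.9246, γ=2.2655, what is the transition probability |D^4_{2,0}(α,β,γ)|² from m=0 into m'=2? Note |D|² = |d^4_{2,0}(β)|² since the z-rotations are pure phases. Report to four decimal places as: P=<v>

P=0.1502

First d^4_{2,0}(β=0.9246), then the phase factors e^{-i(2)α} and e^{-i(0)γ}:
With c≡cos(β/2)=0.895029 and s≡sin(β/2)=0.446008, N=[720·2·24·24]^{1/2}=910.735966
k: max(0,(0)−(2))=0 … min(4+(0),4−(2))=2
  k=0: (−1)^2·910.7360/(96)·0.8950^6·0.4460^2 = +0.970128
  k=1: (−1)^3·910.7360/(36)·0.8950^4·0.4460^4 = -0.642404
  k=2: (−1)^4·910.7360/(96)·0.8950^2·0.4460^6 = +0.059821
d^4_{2,0}(0.9246) = +0.970128 -0.642404 +0.059821 = +0.387544
|D^4_{2,0}|² = |d^4_{2,0}(β)|² = (+0.387544)² = 0.150190 (the z-rotation phases have unit modulus)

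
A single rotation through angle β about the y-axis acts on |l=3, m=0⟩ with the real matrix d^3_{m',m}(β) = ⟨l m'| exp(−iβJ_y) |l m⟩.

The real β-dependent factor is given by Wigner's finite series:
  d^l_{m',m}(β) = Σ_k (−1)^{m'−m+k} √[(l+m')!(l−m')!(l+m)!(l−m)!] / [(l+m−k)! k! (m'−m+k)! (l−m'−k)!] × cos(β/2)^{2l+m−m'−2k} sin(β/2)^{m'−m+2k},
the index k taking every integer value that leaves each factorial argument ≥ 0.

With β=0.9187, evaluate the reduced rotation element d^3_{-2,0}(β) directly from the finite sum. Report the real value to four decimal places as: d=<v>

d^3_{-2,0}(β=0.9187) via Wigner's sum:
With c≡cos(β/2)=0.896341 and s≡sin(β/2)=0.443366, N=[1·120·6·6]^{1/2}=65.726707
k∈{2,3} keeps every argument non-negative
  k=2: (−1)^0·65.7267/(12)·0.8963^4·0.4434^2 = +0.694988
  k=3: (−1)^1·65.7267/(12)·0.8963^2·0.4434^4 = -0.170041
d^3_{-2,0}(0.9187) = +0.694988 -0.170041 = +0.524947

d=0.5249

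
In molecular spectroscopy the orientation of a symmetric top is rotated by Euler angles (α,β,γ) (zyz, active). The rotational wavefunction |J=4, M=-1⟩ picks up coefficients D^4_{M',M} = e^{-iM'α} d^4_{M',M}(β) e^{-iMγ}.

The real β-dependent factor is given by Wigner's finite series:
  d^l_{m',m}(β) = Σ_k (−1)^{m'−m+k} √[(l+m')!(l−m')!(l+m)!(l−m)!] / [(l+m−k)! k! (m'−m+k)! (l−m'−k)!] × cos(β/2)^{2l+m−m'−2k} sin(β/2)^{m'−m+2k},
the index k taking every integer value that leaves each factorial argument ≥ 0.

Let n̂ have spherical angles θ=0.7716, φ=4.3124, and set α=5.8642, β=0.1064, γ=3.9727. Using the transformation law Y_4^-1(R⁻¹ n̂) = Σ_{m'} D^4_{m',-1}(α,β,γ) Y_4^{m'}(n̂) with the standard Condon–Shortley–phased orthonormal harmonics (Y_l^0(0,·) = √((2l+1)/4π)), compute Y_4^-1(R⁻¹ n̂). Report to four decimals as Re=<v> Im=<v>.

Re=0.1074 Im=-0.0816

Need the full column D^4_{m',-1} for m'=−4..4 at α=5.8642, β=0.1064, γ=3.9727.
cos(β/2)=0.998585, sin(β/2)=0.053175
d^4_{-4,-1}: single k=3 term ⇒ +0.001117;  D = -0.000742+0.000836i
d^4_{-3,-1}: k∈[2..3] ⇒ +0.022253 -0.000105 = +0.022148;  D = -0.020170+0.009149i
d^4_{-2,-1}: k∈[1..3] ⇒ +0.223377 -0.003167 +0.000006 = +0.220216;  D = -0.220211+0.001511i
d^4_{-1,-1}: k∈[0..3] ⇒ +0.988738 -0.042055 +0.000239 -0.000000 = +0.946921;  D = -0.867638-0.379294i
d^4_{0,-1}: k∈[0..3] ⇒ -0.235460 +0.004006 -0.000011 +0.000000 = -0.231466;  D = +0.156021+0.170979i
d^4_{1,-1}: k∈[0..3] ⇒ +0.028037 -0.000239 +0.000000 -0.000000 = +0.027798;  D = -0.008763-0.026381i
d^4_{2,-1}: k∈[0..2] ⇒ -0.002111 +0.000009 -0.000000 = -0.002102;  D = -0.000206+0.002092i
d^4_{3,-1}: k∈[0..1] ⇒ +0.000105 -0.000000 = +0.000105;  D = +0.000052-0.000091i
d^4_{4,-1}: single k=0 term ⇒ -0.000003;  D = -0.000003+0.000002i
Y_4^{m'}(θ=0.7716,φ=4.3124) and Σ D·Y over m':
  (-0.0007+0.0008i)·(-0.0031+0.1046i)  (-0.0202+0.0091i)·(+0.2835-0.1102i)  (-0.2202+0.0015i)·(-0.2942-0.3029i)  (-0.8676-0.3793i)·(-0.0549+0.1299i)  (+0.1560+0.1710i)·(-0.3358+0.0000i)  (-0.0088-0.0264i)·(+0.0549+0.1299i)  (-0.0002+0.0021i)·(-0.2942+0.3029i)  (+0.0001-0.0001i)·(-0.2835-0.1102i)  (-0.0000+0.0000i)·(-0.0031-0.1046i)
Y_4^-1(R⁻¹ n̂) = +0.107356-0.081550i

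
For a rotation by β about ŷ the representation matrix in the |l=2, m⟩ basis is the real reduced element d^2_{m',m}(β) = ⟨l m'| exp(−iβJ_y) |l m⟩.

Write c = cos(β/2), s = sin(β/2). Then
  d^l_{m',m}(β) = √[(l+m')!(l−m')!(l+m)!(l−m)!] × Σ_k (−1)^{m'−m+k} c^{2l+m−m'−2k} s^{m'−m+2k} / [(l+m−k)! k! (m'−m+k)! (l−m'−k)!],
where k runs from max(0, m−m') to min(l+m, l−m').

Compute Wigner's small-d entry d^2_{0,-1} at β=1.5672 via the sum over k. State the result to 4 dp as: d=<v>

d^2_{0,-1}(β=1.5672) via Wigner's sum:
With c≡cos(β/2)=0.708377 and s≡sin(β/2)=0.705834, N=[2·2·1·6]^{1/2}=4.898979
The bounds max(0,m−m')=0 and min(l+m,l−m')=1 give 2 terms
  k=0: (−1)^1·4.8990/(2)·0.7084^3·0.7058^1 = -0.614571
  k=1: (−1)^2·4.8990/(2)·0.7084^1·0.7058^3 = +0.610166
d^2_{0,-1}(1.5672) = -0.614571 +0.610166 = -0.004405

d=-0.0044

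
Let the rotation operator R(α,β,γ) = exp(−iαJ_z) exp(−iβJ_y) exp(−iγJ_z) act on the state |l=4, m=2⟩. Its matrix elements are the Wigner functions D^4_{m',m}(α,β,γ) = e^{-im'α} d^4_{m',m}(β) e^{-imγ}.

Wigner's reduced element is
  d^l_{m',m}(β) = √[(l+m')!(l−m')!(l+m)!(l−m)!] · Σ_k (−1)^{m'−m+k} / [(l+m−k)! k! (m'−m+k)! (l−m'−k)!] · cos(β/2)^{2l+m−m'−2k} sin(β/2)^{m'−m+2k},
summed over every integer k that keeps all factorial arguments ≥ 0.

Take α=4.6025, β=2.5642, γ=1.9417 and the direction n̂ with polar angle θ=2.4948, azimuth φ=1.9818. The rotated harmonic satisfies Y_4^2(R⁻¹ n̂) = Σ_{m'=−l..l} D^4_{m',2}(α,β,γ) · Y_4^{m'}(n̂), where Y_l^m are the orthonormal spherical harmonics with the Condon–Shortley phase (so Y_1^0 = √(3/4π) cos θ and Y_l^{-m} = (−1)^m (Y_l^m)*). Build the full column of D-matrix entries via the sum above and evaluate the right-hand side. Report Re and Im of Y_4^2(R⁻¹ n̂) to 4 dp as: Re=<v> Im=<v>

Re=-0.0014 Im=0.0081

Need the full column D^4_{m',2} for m'=−4..4 at α=4.6025, β=2.5642, γ=1.9417.
cos(β/2)=0.284703, sin(β/2)=0.958616
d^4_{-4,2}: single k=6 term ⇒ +0.332836;  D = -0.126366+0.307914i
d^4_{-3,2}: k∈[5..6] ⇒ +0.209693 -0.792443 = -0.582750;  D = +0.511601+0.279038i
d^4_{-2,2}: k∈[4..6] ⇒ +0.083222 -0.754801 +0.713111 = +0.041532;  D = +0.023765-0.034060i
d^4_{-1,2}: k∈[3..5] ⇒ +0.023303 -0.396282 +0.898546 = +0.525566;  D = +0.395436+0.346195i
d^4_{0,2}: k∈[2..4] ⇒ +0.004643 -0.140357 +0.596722 = +0.461007;  D = -0.339877+0.311467i
d^4_{1,2}: k∈[1..3] ⇒ +0.000617 -0.034954 +0.264188 = +0.229850;  D = -0.135771-0.185465i
d^4_{2,2}: k∈[0..2] ⇒ +0.000043 -0.005872 +0.083222 = +0.077392;  D = +0.067084-0.038591i
d^4_{3,2}: k∈[0..1] ⇒ -0.000544 +0.018496 = +0.017952;  D = +0.007191+0.016449i
d^4_{4,2}: single k=0 term ⇒ +0.002590;  D = -0.002472+0.000771i
Y_4^{m'}(θ=2.4948,φ=1.9818) and Σ D·Y over m':
  (-0.1264+0.3079i)·(-0.0043-0.0582i)  (+0.5116+0.2790i)·(-0.2063-0.0724i)  (+0.0238-0.0341i)·(-0.2860+0.3077i)  (+0.3954+0.3462i)·(+0.1325+0.3041i)  (-0.3399+0.3115i)·(-0.2021+0.0000i)  (-0.1358-0.1855i)·(-0.1325+0.3041i)  (+0.0671-0.0386i)·(-0.2860-0.3077i)  (+0.0072+0.0164i)·(+0.2063-0.0724i)  (-0.0025+0.0008i)·(-0.0043+0.0582i)
Y_4^2(R⁻¹ n̂) = -0.001363+0.008057i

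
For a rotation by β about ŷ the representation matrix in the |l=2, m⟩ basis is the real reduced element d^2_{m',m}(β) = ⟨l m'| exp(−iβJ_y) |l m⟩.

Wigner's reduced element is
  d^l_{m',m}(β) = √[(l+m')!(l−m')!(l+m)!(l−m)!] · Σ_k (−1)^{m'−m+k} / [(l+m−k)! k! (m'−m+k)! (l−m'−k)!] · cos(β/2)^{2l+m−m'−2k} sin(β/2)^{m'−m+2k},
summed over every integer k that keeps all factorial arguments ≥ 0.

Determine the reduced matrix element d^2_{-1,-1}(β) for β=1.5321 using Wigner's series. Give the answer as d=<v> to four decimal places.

d^2_{-1,-1}(β=1.5321) via Wigner's sum:
With c≡cos(β/2)=0.720655 and s≡sin(β/2)=0.693294, N=[1·6·1·6]^{1/2}=6.000000
k: max(0,(-1)−(-1))=0 … min(2+(-1),2−(-1))=1
  k=0: (−1)^0·6.0000/(6)·0.7207^4·0.6933^0 = +0.269717
  k=1: (−1)^1·6.0000/(2)·0.7207^2·0.6933^2 = -0.748878
d^2_{-1,-1}(1.5321) = +0.269717 -0.748878 = -0.479160

d=-0.4792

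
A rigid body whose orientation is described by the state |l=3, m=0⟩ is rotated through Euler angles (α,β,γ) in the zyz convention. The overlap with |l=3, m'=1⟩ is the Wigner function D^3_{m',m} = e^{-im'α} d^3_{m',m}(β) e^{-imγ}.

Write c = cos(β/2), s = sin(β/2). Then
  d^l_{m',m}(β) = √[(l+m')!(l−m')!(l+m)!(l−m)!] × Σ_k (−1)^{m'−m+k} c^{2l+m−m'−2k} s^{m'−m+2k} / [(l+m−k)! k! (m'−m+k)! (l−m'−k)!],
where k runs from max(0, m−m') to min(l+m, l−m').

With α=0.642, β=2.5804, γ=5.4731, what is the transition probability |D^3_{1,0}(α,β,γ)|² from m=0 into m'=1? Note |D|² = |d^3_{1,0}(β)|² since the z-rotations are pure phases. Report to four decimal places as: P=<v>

P=0.3545

D^3_{1,0}(0.642,2.5804,5.4731) = e^{-i·1·0.642}·d^3_{1,0}(2.5804)·e^{-i·0·5.4731}. Compute d first:
c=cos(2.5804/2)=0.276929, s=sin(2.5804/2)=0.960890; N=√[24·2·6·6]=41.569219
The bounds max(0,m−m')=0 and min(l+m,l−m')=2 give 3 terms
  k=0: (−1)^1·41.5692/(12)·0.2769^5·0.9609^1 = -0.005421
  k=1: (−1)^2·41.5692/(4)·0.2769^3·0.9609^3 = +0.195811
  k=2: (−1)^3·41.5692/(12)·0.2769^1·0.9609^5 = -0.785829
d^3_{1,0}(2.5804) = -0.005421 +0.195811 -0.785829 = -0.595439
|D^3_{1,0}|² = |d^3_{1,0}(β)|² = (-0.595439)² = 0.354548 (the z-rotation phases have unit modulus)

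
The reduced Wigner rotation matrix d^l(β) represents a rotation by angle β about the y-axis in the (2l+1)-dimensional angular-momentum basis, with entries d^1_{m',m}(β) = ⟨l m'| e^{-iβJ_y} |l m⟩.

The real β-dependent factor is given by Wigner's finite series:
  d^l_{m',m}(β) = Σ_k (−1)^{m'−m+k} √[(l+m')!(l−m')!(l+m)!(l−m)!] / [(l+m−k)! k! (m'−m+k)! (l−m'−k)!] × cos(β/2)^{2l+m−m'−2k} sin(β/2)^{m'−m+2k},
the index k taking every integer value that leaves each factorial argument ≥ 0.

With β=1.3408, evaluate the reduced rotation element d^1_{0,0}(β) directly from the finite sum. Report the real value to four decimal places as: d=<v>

d=0.2280

d^1_{0,0}(β=1.3408) via Wigner's sum:
c=cos(1.3408/2)=0.783573, s=sin(1.3408/2)=0.621299; N=√[1·1·1·1]=1.000000
Admissible k: 0..1 (factorial args all ≥0)
  k=0: (−1)^0·1.0000/(1)·0.7836^2·0.6213^0 = +0.613987
  k=1: (−1)^1·1.0000/(1)·0.7836^0·0.6213^2 = -0.386013
d^1_{0,0}(1.3408) = +0.613987 -0.386013 = +0.227974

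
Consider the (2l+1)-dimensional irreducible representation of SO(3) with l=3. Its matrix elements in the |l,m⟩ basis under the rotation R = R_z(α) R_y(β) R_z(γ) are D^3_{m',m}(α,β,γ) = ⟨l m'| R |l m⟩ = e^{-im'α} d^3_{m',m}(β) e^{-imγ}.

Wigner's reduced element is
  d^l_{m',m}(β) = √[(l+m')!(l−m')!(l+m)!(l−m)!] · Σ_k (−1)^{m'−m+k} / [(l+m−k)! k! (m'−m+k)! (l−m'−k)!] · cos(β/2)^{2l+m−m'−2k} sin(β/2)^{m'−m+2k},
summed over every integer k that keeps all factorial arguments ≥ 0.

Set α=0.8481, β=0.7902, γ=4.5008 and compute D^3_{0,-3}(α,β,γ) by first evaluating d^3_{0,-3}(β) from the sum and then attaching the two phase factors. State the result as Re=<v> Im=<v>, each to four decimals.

Split into d^3_{0,-3}(β=0.7902) × two z-phases.
Half-angle: c=0.922958, s=0.384900. N=√(6·6·1·720)=160.996894
k∈{0} keeps every argument non-negative
  k=0: (−1)^3·160.9969/(36)·0.9230^3·0.3849^3 = -0.200496
d^3_{0,-3}(0.7902) = -0.200496
D = (+1.000000+0.000000i)·(-0.200496)·(+0.592990+0.805210i) = -0.118892-0.161442i

Re=-0.1189 Im=-0.1614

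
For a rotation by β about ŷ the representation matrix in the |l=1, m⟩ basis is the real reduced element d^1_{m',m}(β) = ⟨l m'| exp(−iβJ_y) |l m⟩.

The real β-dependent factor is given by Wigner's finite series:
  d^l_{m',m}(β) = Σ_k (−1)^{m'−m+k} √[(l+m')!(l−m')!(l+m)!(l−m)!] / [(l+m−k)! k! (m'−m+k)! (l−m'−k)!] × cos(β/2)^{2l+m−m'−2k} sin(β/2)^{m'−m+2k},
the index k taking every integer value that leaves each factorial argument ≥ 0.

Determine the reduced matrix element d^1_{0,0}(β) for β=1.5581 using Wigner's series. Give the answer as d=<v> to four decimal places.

d^1_{0,0}(β=1.5581) via Wigner's sum:
With c≡cos(β/2)=0.711581 and s≡sin(β/2)=0.702604, N=[1·1·1·1]^{1/2}=1.000000
k: max(0,(0)−(0))=0 … min(1+(0),1−(0))=1
  k=0: (−1)^0·1.0000/(1)·0.7116^2·0.7026^0 = +0.506348
  k=1: (−1)^1·1.0000/(1)·0.7116^0·0.7026^2 = -0.493652
d^1_{0,0}(1.5581) = +0.506348 -0.493652 = +0.012696

d=0.0127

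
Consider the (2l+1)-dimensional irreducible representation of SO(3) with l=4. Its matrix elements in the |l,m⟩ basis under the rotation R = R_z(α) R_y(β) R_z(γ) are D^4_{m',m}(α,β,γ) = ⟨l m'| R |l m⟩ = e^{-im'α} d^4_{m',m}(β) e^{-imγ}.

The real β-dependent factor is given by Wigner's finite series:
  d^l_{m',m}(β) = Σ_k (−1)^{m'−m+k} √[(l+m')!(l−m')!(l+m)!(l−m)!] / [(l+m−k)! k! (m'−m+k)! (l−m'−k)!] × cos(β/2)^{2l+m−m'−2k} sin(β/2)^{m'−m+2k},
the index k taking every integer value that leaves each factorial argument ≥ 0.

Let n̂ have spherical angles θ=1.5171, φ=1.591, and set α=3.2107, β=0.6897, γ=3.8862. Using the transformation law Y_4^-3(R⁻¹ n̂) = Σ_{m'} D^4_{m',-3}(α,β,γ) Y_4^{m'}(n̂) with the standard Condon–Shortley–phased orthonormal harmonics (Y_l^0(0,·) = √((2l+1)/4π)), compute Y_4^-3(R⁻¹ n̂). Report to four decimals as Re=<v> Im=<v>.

Re=-0.0083 Im=-0.0100

Need the full column D^4_{m',-3} for m'=−4..4 at α=3.2107, β=0.6897, γ=3.8862.
cos(β/2)=0.941126, sin(β/2)=0.338056
d^4_{-4,-3}: single k=1 term ⇒ +0.625271;  D = +0.504741-0.369052i
d^4_{-3,-3}: k∈[0..1] ⇒ +0.615436 -0.555855 = +0.059581;  D = -0.045553+0.038404i
d^4_{-2,-3}: k∈[0..1] ⇒ -0.827155 +0.320176 = -0.506979;  D = -0.364123+0.352765i
d^4_{-1,-3}: k∈[0..1] ⇒ +0.630280 -0.135538 = +0.494741;  D = -0.330714+0.367964i
d^4_{0,-3}: k∈[0..1] ⇒ -0.337495 +0.043546 = -0.293949;  D = -0.180927+0.231671i
d^4_{1,-3}: k∈[0..1] ⇒ +0.135538 -0.010493 = +0.125046;  D = -0.069977+0.103632i
d^4_{2,-3}: k∈[0..1] ⇒ -0.041311 +0.001777 = -0.039535;  D = -0.019809+0.034214i
d^4_{3,-3}: k∈[0..1] ⇒ +0.009254 -0.000171 = +0.009083;  D = -0.003997+0.008156i
d^4_{4,-3}: single k=0 term ⇒ -0.001343;  D = -0.000506+0.001244i
Y_4^{m'}(θ=1.5171,φ=1.591) and Σ D·Y over m':
  (+0.5047-0.3691i)·(+0.4386-0.0355i)  (-0.0456+0.0384i)·(+0.0041+0.0668i)  (-0.3641+0.3528i)·(+0.3266-0.0132i)  (-0.3307+0.3680i)·(+0.0015+0.0755i)  (-0.1809+0.2317i)·(+0.3082+0.0000i)  (-0.0700+0.1036i)·(-0.0015+0.0755i)  (-0.0198+0.0342i)·(+0.3266+0.0132i)  (-0.0040+0.0082i)·(-0.0041+0.0668i)  (-0.0005+0.0012i)·(+0.4386+0.0355i)
Y_4^-3(R⁻¹ n̂) = -0.008261-0.009965i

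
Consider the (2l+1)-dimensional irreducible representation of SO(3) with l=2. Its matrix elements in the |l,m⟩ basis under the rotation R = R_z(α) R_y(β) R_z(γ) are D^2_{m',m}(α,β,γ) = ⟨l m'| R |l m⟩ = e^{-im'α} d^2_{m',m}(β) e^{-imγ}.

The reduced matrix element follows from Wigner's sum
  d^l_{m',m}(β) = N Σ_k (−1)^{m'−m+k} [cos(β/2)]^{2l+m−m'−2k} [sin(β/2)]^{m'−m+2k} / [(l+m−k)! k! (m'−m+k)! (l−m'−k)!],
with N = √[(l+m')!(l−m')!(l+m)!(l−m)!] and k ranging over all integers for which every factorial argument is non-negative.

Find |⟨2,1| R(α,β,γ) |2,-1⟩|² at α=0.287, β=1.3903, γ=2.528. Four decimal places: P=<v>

Split into d^2_{1,-1}(β=1.3903) × two z-phases.
c=cos(1.3903/2)=0.767958, s=sin(1.3903/2)=0.640501; N=√[6·1·1·6]=6.000000
k: max(0,(-1)−(1))=0 … min(2+(-1),2−(1))=1
  k=0: (−1)^2·6.0000/(2)·0.7680^2·0.6405^2 = +0.725830
  k=1: (−1)^3·6.0000/(6)·0.7680^0·0.6405^4 = -0.168298
d^2_{1,-1}(1.3903) = +0.725830 -0.168298 = +0.557532
|D^2_{1,-1}|² = |d^2_{1,-1}(β)|² = (+0.557532)² = 0.310842 (the z-rotation phases have unit modulus)

P=0.3108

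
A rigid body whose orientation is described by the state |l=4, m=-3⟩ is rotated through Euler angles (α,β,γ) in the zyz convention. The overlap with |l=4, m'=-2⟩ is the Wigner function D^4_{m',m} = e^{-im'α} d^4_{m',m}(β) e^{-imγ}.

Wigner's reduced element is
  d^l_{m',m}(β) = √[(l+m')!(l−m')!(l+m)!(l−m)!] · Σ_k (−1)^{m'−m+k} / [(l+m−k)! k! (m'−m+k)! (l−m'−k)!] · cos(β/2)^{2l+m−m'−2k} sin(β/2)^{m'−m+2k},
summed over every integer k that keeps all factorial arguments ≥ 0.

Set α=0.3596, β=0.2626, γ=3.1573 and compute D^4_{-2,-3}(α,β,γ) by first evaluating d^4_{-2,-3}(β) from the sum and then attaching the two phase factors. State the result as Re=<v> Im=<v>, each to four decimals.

Re=0.3148 Im=0.3030

D^4_{-2,-3}(0.3596,0.2626,3.1573) = e^{-i·-2·0.3596}·d^4_{-2,-3}(0.2626)·e^{-i·-3·3.1573}. Compute d first:
With c≡cos(β/2)=0.991393 and s≡sin(β/2)=0.130923, N=[2·720·1·5040]^{1/2}=2693.993318
k∈{0,1} keeps every argument non-negative
  k=0: (−1)^1·2693.9933/(720)·0.9914^7·0.1309^1 = -0.461105
  k=1: (−1)^2·2693.9933/(240)·0.9914^5·0.1309^3 = +0.024125
d^4_{-2,-3}(0.2626) = -0.461105 +0.024125 = -0.436980
Attach z-rotation phases: D = e^{-i(-2)(0.3596)}·(-0.436980)·e^{-i(-3)(3.1573)} = +0.314829+0.303041i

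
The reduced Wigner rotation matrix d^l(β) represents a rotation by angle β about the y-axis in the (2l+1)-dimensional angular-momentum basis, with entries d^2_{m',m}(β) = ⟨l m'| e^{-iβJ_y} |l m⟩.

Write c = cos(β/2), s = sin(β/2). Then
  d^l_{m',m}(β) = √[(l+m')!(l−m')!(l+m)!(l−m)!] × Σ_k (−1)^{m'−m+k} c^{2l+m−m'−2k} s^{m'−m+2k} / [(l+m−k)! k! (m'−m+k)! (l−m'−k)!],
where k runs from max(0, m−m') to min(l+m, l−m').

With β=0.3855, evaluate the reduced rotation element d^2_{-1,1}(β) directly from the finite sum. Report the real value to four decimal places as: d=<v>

d^2_{-1,1}(β=0.3855) via Wigner's sum:
c=cos(0.3855/2)=0.981481, s=sin(0.3855/2)=0.191559; N=√[1·6·6·1]=6.000000
k: max(0,(1)−(-1))=2 … min(2+(1),2−(-1))=3
  k=2: (−1)^0·6.0000/(2)·0.9815^2·0.1916^2 = +0.106045
  k=3: (−1)^1·6.0000/(6)·0.9815^0·0.1916^4 = -0.001347
d^2_{-1,1}(0.3855) = +0.106045 -0.001347 = +0.104698

d=0.1047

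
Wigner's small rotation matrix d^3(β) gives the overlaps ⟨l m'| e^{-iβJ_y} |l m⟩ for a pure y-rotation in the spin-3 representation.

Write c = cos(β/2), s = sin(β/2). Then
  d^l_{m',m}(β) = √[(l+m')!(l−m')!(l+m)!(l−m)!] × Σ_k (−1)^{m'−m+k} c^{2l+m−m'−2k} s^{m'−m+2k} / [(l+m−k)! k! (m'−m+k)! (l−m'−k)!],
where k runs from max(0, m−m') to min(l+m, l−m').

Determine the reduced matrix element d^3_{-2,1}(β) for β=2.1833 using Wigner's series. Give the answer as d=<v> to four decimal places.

d^3_{-2,1}(β=2.1833) via Wigner's sum:
Half-angle: c=0.461022, s=0.887389. N=√(1·120·24·2)=75.894664
k: max(0,(1)−(-2))=3 … min(3+(1),3−(-2))=4
  k=3: (−1)^0·75.8947/(12)·0.4610^3·0.8874^3 = +0.433048
  k=4: (−1)^1·75.8947/(24)·0.4610^1·0.8874^5 = -0.802216
d^3_{-2,1}(2.1833) = +0.433048 -0.802216 = -0.369168

d=-0.3692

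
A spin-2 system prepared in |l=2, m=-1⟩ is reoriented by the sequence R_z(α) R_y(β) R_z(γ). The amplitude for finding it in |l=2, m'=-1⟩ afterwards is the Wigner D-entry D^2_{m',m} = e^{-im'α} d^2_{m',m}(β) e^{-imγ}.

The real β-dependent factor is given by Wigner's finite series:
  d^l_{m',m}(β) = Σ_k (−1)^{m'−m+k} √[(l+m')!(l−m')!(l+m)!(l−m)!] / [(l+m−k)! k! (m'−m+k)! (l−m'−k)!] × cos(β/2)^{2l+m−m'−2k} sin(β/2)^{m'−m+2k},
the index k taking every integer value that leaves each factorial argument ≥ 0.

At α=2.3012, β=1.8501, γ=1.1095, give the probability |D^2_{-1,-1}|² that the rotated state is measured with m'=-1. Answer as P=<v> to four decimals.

P=0.3157

Split into d^2_{-1,-1}(β=1.8501) × two z-phases.
c=cos(1.8501/2)=0.601795, s=sin(1.8501/2)=0.798651; N=√[1·6·1·6]=6.000000
k∈{0,1} keeps every argument non-negative
  k=0: (−1)^0·6.0000/(6)·0.6018^4·0.7987^0 = +0.131158
  k=1: (−1)^1·6.0000/(2)·0.6018^2·0.7987^2 = -0.692998
d^2_{-1,-1}(1.8501) = +0.131158 -0.692998 = -0.561840
|D^2_{-1,-1}|² = |d^2_{-1,-1}(β)|² = (-0.561840)² = 0.315664 (the z-rotation phases have unit modulus)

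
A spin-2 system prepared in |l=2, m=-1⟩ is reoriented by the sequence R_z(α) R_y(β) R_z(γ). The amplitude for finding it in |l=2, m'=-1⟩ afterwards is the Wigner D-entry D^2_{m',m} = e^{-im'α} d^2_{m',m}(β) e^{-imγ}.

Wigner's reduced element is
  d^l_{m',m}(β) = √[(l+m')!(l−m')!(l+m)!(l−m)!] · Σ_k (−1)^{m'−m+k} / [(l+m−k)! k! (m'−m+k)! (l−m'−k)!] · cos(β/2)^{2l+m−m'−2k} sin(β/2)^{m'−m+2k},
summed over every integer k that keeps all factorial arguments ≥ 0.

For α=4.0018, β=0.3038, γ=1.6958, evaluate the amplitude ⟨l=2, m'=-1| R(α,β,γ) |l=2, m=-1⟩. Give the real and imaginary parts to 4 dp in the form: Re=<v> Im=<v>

D^2_{-1,-1}(4.0018,0.3038,1.6958) = e^{-i·-1·4.0018}·d^2_{-1,-1}(0.3038)·e^{-i·-1·1.6958}. Compute d first:
With c≡cos(β/2)=0.988485 and s≡sin(β/2)=0.151317, N=[1·6·1·6]^{1/2}=6.000000
k∈{0,1} keeps every argument non-negative
  k=0: (−1)^0·6.0000/(6)·0.9885^4·0.1513^0 = +0.954731
  k=1: (−1)^1·6.0000/(2)·0.9885^2·0.1513^2 = -0.067117
d^2_{-1,-1}(0.3038) = +0.954731 -0.067117 = +0.887614
Attach z-rotation phases: D = e^{-i(-1)(4.0018)}·(+0.887614)·e^{-i(-1)(1.6958)} = +0.739727-0.490573i

Re=0.7397 Im=-0.4906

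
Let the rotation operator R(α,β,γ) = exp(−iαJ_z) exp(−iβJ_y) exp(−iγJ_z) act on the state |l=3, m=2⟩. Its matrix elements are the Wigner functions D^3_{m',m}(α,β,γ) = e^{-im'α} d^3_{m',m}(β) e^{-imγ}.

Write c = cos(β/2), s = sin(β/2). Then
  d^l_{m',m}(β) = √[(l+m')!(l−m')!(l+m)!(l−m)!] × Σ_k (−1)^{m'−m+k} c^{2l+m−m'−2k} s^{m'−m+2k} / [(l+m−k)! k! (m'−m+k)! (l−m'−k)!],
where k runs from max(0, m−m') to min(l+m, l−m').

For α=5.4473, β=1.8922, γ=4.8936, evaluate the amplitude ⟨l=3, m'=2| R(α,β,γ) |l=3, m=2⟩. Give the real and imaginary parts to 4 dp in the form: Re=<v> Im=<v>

First d^3_{2,2}(β=1.8922), then the phase factors e^{-i(2)α} and e^{-i(2)γ}:
With c≡cos(β/2)=0.584851 and s≡sin(β/2)=0.811141, N=[120·1·120·1]^{1/2}=120.000000
The bounds max(0,m−m')=0 and min(l+m,l−m')=1 give 2 terms
  k=0: (−1)^0·120.0000/(120)·0.5849^6·0.8111^0 = +0.040019
  k=1: (−1)^1·120.0000/(24)·0.5849^4·0.8111^2 = -0.384896
d^3_{2,2}(1.8922) = +0.040019 -0.384896 = -0.344876
Phases: e^{-i·(2)·5.4473}=-0.100803+0.994906i, e^{-i·(2)·4.8936}=-0.935041+0.354540i ⇒ D=+0.089143+0.333156i

Re=0.0891 Im=0.3332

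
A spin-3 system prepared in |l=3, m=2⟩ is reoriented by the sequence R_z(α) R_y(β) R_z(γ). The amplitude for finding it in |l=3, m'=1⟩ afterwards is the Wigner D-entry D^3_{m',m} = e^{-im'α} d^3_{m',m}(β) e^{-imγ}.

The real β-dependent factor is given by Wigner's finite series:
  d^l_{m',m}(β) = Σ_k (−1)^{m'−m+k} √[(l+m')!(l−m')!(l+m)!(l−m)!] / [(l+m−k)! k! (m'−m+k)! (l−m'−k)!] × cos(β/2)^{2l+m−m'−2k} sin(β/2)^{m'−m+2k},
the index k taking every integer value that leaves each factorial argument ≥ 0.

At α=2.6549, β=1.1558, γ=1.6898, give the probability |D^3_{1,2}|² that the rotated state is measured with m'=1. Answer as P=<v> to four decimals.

Split into d^3_{1,2}(β=1.1558) × two z-phases.
With c≡cos(β/2)=0.837612 and s≡sin(β/2)=0.546266, N=[24·2·120·1]^{1/2}=75.894664
k: max(0,(2)−(1))=1 … min(3+(2),3−(1))=2
  k=1: (−1)^0·75.8947/(24)·0.8376^5·0.5463^1 = +0.712226
  k=2: (−1)^1·75.8947/(12)·0.8376^3·0.5463^3 = -0.605858
d^3_{1,2}(1.1558) = +0.712226 -0.605858 = +0.106368
|D^3_{1,2}|² = |d^3_{1,2}(β)|² = (+0.106368)² = 0.011314 (the z-rotation phases have unit modulus)

P=0.0113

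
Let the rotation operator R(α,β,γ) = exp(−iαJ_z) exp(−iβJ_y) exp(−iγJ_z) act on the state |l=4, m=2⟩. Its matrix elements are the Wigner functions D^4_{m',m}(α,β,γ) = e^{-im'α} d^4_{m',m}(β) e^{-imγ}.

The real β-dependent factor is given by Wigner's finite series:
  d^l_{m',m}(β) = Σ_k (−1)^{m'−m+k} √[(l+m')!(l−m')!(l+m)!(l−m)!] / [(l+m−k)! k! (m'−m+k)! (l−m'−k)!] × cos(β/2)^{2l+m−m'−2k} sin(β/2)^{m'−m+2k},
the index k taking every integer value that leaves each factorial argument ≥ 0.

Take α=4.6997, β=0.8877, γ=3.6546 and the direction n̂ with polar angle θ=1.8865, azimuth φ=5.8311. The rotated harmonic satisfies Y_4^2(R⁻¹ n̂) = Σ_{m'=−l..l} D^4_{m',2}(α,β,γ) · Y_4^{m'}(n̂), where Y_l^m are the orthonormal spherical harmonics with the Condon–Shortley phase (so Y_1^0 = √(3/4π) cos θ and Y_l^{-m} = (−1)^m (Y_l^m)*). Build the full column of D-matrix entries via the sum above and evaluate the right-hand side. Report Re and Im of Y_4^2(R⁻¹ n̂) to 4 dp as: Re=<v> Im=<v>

Need the full column D^4_{m',2} for m'=−4..4 at α=4.6997, β=0.8877, γ=3.6546.
cos(β/2)=0.903105, sin(β/2)=0.429420
d^4_{-4,2}: single k=6 term ⇒ +0.027061;  D = +0.012832-0.023826i
d^4_{-3,2}: k∈[5..6] ⇒ +0.120728 -0.009099 = +0.111630;  D = +0.097603+0.054175i
d^4_{-2,2}: k∈[4..6] ⇒ +0.339291 -0.061369 +0.001156 = +0.279078;  D = -0.138524+0.242272i
d^4_{-1,2}: k∈[3..5] ⇒ +0.672747 -0.228155 +0.010317 = +0.454909;  D = -0.392017-0.230793i
d^4_{0,2}: k∈[2..4] ⇒ +0.949106 -0.572230 +0.048516 = +0.425393;  D = +0.220452-0.363813i
d^4_{1,2}: k∈[1..3] ⇒ +0.892660 -1.009121 +0.152103 = +0.035643;  D = +0.030246+0.018856i
d^4_{2,2}: k∈[0..2] ⇒ +0.442493 -1.200535 +0.339291 = -0.418751;  D = +0.226028-0.352511i
d^4_{3,2}: k∈[0..1] ⇒ -0.787252 +0.533977 = -0.253276;  D = +0.211459+0.139404i
d^4_{4,2}: single k=0 term ⇒ +0.529386;  D = +0.296961-0.438251i
Y_4^{m'}(θ=1.8865,φ=5.8311) and Σ D·Y over m':
  (+0.0128-0.0238i)·(-0.0850+0.3512i)  (+0.0976+0.0542i)·(-0.0711-0.3262i)  (-0.1385+0.2423i)·(-0.0608-0.0773i)  (-0.3920-0.2308i)·(+0.2920+0.1418i)  (+0.2205-0.3638i)·(+0.0458+0.0000i)  (+0.0302+0.0189i)·(-0.2920+0.1418i)  (+0.2260-0.3525i)·(-0.0608+0.0773i)  (+0.2115+0.1394i)·(+0.0711-0.3262i)  (+0.2970-0.4383i)·(-0.0850-0.3512i)
Y_4^2(R⁻¹ n̂) = -0.143177-0.261263i

Re=-0.1432 Im=-0.2613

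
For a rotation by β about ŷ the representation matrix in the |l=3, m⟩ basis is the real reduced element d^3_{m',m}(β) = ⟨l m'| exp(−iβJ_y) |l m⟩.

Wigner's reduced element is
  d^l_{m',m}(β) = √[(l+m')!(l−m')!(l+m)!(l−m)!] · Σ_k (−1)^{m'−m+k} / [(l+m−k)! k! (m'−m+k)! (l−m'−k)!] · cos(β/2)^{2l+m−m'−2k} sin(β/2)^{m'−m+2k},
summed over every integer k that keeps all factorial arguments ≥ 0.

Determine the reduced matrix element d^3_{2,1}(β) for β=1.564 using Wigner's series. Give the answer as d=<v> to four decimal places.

d=0.3898

d^3_{2,1}(β=1.564) via Wigner's sum:
c=cos(1.564/2)=0.709506, s=sin(1.564/2)=0.704700; N=√[120·1·24·2]=75.894664
k: max(0,(1)−(2))=0 … min(3+(1),3−(2))=1
  k=0: (−1)^1·75.8947/(24)·0.7095^5·0.7047^1 = -0.400667
  k=1: (−1)^2·75.8947/(12)·0.7095^3·0.7047^3 = +0.790515
d^3_{2,1}(1.564) = -0.400667 +0.790515 = +0.389848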